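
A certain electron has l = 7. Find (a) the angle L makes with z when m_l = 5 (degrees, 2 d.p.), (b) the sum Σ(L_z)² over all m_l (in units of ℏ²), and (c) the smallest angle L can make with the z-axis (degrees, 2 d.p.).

For m_l = 5: cos θ = 5/√56, θ ≈ 48.08°.
Σ m_l² = 280, so Σ(L_z)² = 280 ℏ².
cos θ_min = 7/√56, so θ_min ≈ 20.70°.

θ(m_l=5) ≈ 48.08°; Σ(L_z)² = 280 ℏ²; θ_min ≈ 20.70°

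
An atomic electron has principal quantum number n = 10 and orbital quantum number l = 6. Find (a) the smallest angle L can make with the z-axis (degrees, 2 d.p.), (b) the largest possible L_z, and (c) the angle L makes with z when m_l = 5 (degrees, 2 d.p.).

cos θ_min = 6/√42, so θ_min ≈ 22.21°.
L_z,max = lℏ = 6ℏ.
For m_l = 5: cos θ = 5/√42, θ ≈ 39.51°.

θ_min ≈ 22.21°; L_z,max = 6ℏ; θ(m_l=5) ≈ 39.51°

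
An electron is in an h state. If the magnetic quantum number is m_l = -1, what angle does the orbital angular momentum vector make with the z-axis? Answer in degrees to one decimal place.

θ ≈ 100.5°

The letter h corresponds to l = 5.
|L| = √(l(l+1)) ℏ = √30 ℏ.
L_z = m_l ℏ = −1ℏ.
cos θ = L_z/|L| = -1/√30, so θ ≈ 100.5°.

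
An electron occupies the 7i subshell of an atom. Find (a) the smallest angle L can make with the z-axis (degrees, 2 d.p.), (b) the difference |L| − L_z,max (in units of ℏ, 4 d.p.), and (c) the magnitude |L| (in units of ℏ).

For 7i, l = 6.
cos θ_min = 6/√42, so θ_min ≈ 22.21°.
|L| − L_z,max = (√42 − 6)ℏ ≈ 0.4807ℏ.
|L| = ℏ√(6·7) = √42 ℏ ≈ 6.481ℏ.

θ_min ≈ 22.21°; |L|−L_z,max ≈ 0.4807ℏ; |L| = √42 ℏ ≈ 6.481ℏ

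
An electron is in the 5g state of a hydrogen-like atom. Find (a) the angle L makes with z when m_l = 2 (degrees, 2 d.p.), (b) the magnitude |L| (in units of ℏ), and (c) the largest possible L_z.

For 5g, l = 4.
For m_l = 2: cos θ = 2/√20, θ ≈ 63.43°.
|L| = ℏ√(4·5) = 2√5 ℏ ≈ 4.472ℏ.
L_z,max = lℏ = 4ℏ.

θ(m_l=2) ≈ 63.43°; |L| = 2√5 ℏ ≈ 4.472ℏ; L_z,max = 4ℏ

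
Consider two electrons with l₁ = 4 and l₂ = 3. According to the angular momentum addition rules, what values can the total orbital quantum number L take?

The total orbital quantum number L ranges from |l₁ − l₂| to l₁ + l₂ in integer steps.
Allowed values: L = 1, 2, 3, 4, 5, 6, 7.

L = 1, 2, 3, 4, 5, 6, 7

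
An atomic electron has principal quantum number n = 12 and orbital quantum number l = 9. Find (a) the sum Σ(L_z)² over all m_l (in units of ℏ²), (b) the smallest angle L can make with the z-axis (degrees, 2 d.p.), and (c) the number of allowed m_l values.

Σ m_l² = 570, so Σ(L_z)² = 570 ℏ².
cos θ_min = 9/√90, so θ_min ≈ 18.43°.
There are 2l+1 = 19 values of m_l.

Σ(L_z)² = 570 ℏ²; θ_min ≈ 18.43°; 19 values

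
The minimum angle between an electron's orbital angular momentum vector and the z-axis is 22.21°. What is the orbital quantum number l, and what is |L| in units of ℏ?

l = 6, |L| = √42 ℏ ≈ 6.481ℏ

cos θ_min = l/√(l(l+1)) = √(l/(l+1)), so l/(l+1) = cos²(22.21°) = 0.8571.
Thus l = 0.8571/(1 − 0.8571) ≈ 6.
Then |L| = ℏ√(6·7) = √42 ℏ.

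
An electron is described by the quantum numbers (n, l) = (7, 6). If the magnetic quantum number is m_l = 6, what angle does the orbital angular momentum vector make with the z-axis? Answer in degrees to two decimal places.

θ ≈ 22.21°

|L| = ℏ√(l(l+1)) = √42 ℏ.
L_z = m_l ℏ = 6ℏ.
cos θ = L_z/|L| = 6/√42, so θ ≈ 22.21°.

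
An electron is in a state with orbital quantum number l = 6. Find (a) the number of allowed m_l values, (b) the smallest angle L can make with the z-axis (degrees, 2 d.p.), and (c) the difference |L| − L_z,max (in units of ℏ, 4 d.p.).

13 values; θ_min ≈ 22.21°; |L|−L_z,max ≈ 0.4807ℏ

There are 2l+1 = 13 values of m_l.
cos θ_min = 6/√42, so θ_min ≈ 22.21°.
|L| − L_z,max = (√42 − 6)ℏ ≈ 0.4807ℏ.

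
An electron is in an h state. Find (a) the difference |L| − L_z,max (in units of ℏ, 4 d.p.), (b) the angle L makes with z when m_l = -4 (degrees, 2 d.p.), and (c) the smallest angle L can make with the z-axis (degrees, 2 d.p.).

|L|−L_z,max ≈ 0.4772ℏ; θ(m_l=-4) ≈ 136.91°; θ_min ≈ 24.09°

For an h orbital, l = 5.
|L| − L_z,max = (√30 − 5)ℏ ≈ 0.4772ℏ.
For m_l = -4: cos θ = -4/√30, θ ≈ 136.91°.
cos θ_min = 5/√30, so θ_min ≈ 24.09°.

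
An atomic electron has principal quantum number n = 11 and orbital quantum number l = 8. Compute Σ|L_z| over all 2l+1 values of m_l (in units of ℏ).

Σ|L_z| = 72 ℏ

m_l runs from −8 to 8, i.e. {-8, -7, -6, -5, -4, -3, -2, -1, 0, 1, 2, 3, 4, 5, 6, 7, 8}.
Σ|m_l| = l(l+1) = 72.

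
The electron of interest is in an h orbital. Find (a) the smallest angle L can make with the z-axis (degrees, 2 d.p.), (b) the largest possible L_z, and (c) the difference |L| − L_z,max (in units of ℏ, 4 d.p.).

θ_min ≈ 24.09°; L_z,max = 5ℏ; |L|−L_z,max ≈ 0.4772ℏ

H corresponds to l = 5.
cos θ_min = 5/√30, so θ_min ≈ 24.09°.
L_z,max = lℏ = 5ℏ.
|L| − L_z,max = (√30 − 5)ℏ ≈ 0.4772ℏ.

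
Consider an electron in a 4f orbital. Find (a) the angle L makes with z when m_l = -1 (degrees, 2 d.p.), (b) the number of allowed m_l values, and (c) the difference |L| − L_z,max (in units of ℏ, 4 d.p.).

4f means n = 4, l = 3.
For m_l = -1: cos θ = -1/√12, θ ≈ 106.78°.
There are 2l+1 = 7 values of m_l.
|L| − L_z,max = (2√3 − 3)ℏ ≈ 0.4641ℏ.

θ(m_l=-1) ≈ 106.78°; 7 values; |L|−L_z,max ≈ 0.4641ℏ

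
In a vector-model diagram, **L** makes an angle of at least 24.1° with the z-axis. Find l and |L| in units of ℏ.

l = 5, |L| = √30 ℏ ≈ 5.477ℏ

cos²θ_min = l/(l+1) = 0.8333.
l = cos²θ/sin²θ ≈ 5.
Then |L| = ℏ√(5·6) = √30 ℏ.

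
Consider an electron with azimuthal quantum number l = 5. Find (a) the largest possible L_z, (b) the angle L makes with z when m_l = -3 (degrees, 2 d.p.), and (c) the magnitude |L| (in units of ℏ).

L_z,max = 5ℏ; θ(m_l=-3) ≈ 123.21°; |L| = √30 ℏ ≈ 5.477ℏ

L_z,max = lℏ = 5ℏ.
For m_l = -3: cos θ = -3/√30, θ ≈ 123.21°.
|L| = ℏ√(5·6) = √30 ℏ ≈ 5.477ℏ.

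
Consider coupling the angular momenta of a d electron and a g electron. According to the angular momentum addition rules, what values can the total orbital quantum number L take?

L runs from |2 − 4| = 2 to 2 + 4 = 6.
L ∈ {2, 3, 4, 5, 6}.

L = 2, 3, 4, 5, 6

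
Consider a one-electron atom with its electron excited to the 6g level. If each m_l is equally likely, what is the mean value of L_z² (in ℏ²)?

The 6g level has l = 4.
The allowed m_l values are -4, -3, -2, -1, 0, 1, 2, 3, 4.
⟨L_z²⟩ = ℏ²·l(l+1)/3 = 6.667ℏ².

⟨L_z²⟩ = 6.667 ℏ²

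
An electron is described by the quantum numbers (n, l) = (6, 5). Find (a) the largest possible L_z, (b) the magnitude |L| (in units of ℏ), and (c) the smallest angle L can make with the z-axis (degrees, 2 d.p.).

L_z,max = lℏ = 5ℏ.
|L| = ℏ√(5·6) = √30 ℏ ≈ 5.477ℏ.
cos θ_min = 5/√30, so θ_min ≈ 24.09°.

L_z,max = 5ℏ; |L| = √30 ℏ ≈ 5.477ℏ; θ_min ≈ 24.09°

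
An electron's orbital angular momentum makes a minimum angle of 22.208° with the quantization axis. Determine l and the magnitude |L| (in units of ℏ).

l = 6, |L| = √42 ℏ ≈ 6.481ℏ

cos²θ_min = l/(l+1) = 0.8571.
l = cos²θ/sin²θ ≈ 6.
Then |L| = ℏ√(6·7) = √42 ℏ.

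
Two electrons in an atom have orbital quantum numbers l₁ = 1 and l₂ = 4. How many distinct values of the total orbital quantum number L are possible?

By the triangle rule, |l₁ − l₂| ≤ L ≤ l₁ + l₂.
Allowed values: L = 3, 4, 5.
That is 3 values.

3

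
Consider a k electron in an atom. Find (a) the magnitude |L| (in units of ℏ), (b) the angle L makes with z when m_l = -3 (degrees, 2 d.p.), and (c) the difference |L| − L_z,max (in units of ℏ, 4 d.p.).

|L| = 2√14 ℏ ≈ 7.483ℏ; θ(m_l=-3) ≈ 113.63°; |L|−L_z,max ≈ 0.4833ℏ

For a k orbital, l = 7.
|L| = ℏ√(7·8) = 2√14 ℏ ≈ 7.483ℏ.
For m_l = -3: cos θ = -3/√56, θ ≈ 113.63°.
|L| − L_z,max = (2√14 − 7)ℏ ≈ 0.4833ℏ.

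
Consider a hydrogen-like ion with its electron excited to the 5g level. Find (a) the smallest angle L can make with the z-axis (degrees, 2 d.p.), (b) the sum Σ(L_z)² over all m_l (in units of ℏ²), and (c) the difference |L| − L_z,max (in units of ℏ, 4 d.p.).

θ_min ≈ 26.57°; Σ(L_z)² = 60 ℏ²; |L|−L_z,max ≈ 0.4721ℏ

The 5g level has l = 4.
cos θ_min = 4/√20, so θ_min ≈ 26.57°.
Σ m_l² = 60, so Σ(L_z)² = 60 ℏ².
|L| − L_z,max = (2√5 − 4)ℏ ≈ 0.4721ℏ.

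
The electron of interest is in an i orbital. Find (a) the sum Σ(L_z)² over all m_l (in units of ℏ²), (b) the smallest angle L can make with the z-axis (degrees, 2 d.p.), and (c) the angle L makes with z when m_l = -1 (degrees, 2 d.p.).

Σ(L_z)² = 182 ℏ²; θ_min ≈ 22.21°; θ(m_l=-1) ≈ 98.88°

For an i orbital, l = 6.
Σ m_l² = 182, so Σ(L_z)² = 182 ℏ².
cos θ_min = 6/√42, so θ_min ≈ 22.21°.
For m_l = -1: cos θ = -1/√42, θ ≈ 98.88°.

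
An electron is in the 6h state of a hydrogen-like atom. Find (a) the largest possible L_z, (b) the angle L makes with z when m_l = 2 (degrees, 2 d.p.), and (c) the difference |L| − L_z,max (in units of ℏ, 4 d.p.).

6h means n = 6, l = 5.
L_z,max = lℏ = 5ℏ.
For m_l = 2: cos θ = 2/√30, θ ≈ 68.58°.
|L| − L_z,max = (√30 − 5)ℏ ≈ 0.4772ℏ.

L_z,max = 5ℏ; θ(m_l=2) ≈ 68.58°; |L|−L_z,max ≈ 0.4772ℏ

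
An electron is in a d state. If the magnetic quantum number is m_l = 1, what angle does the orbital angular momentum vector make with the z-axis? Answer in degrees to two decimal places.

θ ≈ 65.91°

For a d orbital, l = 2.
|L| = ℏ√(l(l+1)) = √6 ℏ.
L_z = m_l ℏ = 1ℏ.
cos θ = L_z/|L| = 1/√6, so θ ≈ 65.91°.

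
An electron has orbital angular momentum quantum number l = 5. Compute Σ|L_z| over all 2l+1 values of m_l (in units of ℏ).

Σ|L_z| = 30 ℏ

m_l ∈ {-5, -4, -3, -2, -1, 0, 1, 2, 3, 4, 5}.
Σ|m_l| = 2(1+2+…+5) = 30.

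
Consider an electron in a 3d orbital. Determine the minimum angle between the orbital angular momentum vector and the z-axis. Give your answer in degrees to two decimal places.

For 3d, l = 2.
|L| = √(l(l+1)) ℏ = √6 ℏ.
The smallest angle corresponds to the largest L_z, i.e. m_l = l = 2, giving L_z = 2ℏ.
cos θ_min = 2/√6, so θ_min ≈ 35.26°.

θ_min ≈ 35.26°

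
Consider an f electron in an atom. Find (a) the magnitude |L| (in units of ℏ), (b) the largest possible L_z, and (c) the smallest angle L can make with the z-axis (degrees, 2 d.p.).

|L| = 2√3 ℏ ≈ 3.464ℏ; L_z,max = 3ℏ; θ_min ≈ 30.00°

An f state has l = 3.
|L| = ℏ√(3·4) = 2√3 ℏ ≈ 3.464ℏ.
L_z,max = lℏ = 3ℏ.
cos θ_min = 3/√12, so θ_min ≈ 30.00°.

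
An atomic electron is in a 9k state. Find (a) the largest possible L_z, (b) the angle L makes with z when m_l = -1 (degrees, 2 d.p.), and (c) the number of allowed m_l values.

The 9k subshell has l = 7.
L_z,max = lℏ = 7ℏ.
For m_l = -1: cos θ = -1/√56, θ ≈ 97.68°.
There are 2l+1 = 15 values of m_l.

L_z,max = 7ℏ; θ(m_l=-1) ≈ 97.68°; 15 values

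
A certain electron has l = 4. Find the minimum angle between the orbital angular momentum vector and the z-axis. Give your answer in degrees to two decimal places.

θ_min ≈ 26.57°

|L| = √(l(l+1)) ℏ = 2√5 ℏ.
The smallest angle corresponds to the largest L_z, i.e. m_l = l = 4, giving L_z = 4ℏ.
cos θ_min = 4/√20, so θ_min ≈ 26.57°.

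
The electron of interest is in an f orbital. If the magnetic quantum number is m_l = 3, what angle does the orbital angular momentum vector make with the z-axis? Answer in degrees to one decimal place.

θ ≈ 30.0°

An f state has l = 3.
|L|² = l(l+1)ℏ² = 12ℏ², so |L| = 2√3 ℏ.
L_z = m_l ℏ = 3ℏ.
cos θ = L_z/|L| = 3/√12, so θ ≈ 30.0°.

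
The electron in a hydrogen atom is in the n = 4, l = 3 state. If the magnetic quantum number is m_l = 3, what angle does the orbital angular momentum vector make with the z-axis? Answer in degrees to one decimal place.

θ ≈ 30.0°

|L| = ℏ√(l(l+1)) = 2√3 ℏ.
L_z = m_l ℏ = 3ℏ.
cos θ = L_z/|L| = 3/√12, so θ ≈ 30.0°.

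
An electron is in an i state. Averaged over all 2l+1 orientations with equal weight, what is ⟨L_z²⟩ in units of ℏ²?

⟨L_z²⟩ = 14 ℏ²

For an i orbital, l = 6.
The allowed m_l values are -6, -5, -4, -3, -2, -1, 0, 1, 2, 3, 4, 5, 6.
⟨L_z²⟩ = ℏ²·l(l+1)/3 = 14ℏ².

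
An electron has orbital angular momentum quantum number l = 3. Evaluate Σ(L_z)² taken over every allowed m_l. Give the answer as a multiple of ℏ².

The allowed m_l values are -3, -2, -1, 0, 1, 2, 3.
Σ m_l² = l(l+1)(2l+1)/3 = 3·4·7/3 = 28.

Σ(L_z)² = 28 ℏ²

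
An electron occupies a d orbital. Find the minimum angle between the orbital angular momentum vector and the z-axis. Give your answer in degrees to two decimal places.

θ_min ≈ 35.26°

D corresponds to l = 2.
|L| = √(l(l+1)) ℏ = √6 ℏ.
The smallest angle corresponds to the largest L_z, i.e. m_l = l = 2, giving L_z = 2ℏ.
cos θ_min = 2/√6, so θ_min ≈ 35.26°.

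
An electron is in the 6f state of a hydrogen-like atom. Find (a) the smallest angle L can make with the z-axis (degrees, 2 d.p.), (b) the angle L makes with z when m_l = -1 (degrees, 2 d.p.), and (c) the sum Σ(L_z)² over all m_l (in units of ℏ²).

For 6f, l = 3.
cos θ_min = 3/√12, so θ_min ≈ 30.00°.
For m_l = -1: cos θ = -1/√12, θ ≈ 106.78°.
Σ m_l² = 28, so Σ(L_z)² = 28 ℏ².

θ_min ≈ 30.00°; θ(m_l=-1) ≈ 106.78°; Σ(L_z)² = 28 ℏ²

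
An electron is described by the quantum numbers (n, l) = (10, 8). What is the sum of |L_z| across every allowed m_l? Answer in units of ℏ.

Σ|L_z| = 72 ℏ

m_l runs from −8 to 8, i.e. {-8, -7, -6, -5, -4, -3, -2, -1, 0, 1, 2, 3, 4, 5, 6, 7, 8}.
Σ|m_l| = 2·8(8+1)/2 = 72.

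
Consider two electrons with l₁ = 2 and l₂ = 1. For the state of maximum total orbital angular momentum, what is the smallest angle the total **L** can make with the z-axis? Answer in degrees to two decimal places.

θ_min ≈ 30.00°

Angular momentum addition gives L = |l₁ − l₂|, …, l₁ + l₂.
So L can be 1, 2, 3.
The maximum is L = 3, with |L_tot| = ℏ√(3·4) = 2√3 ℏ.
The minimum angle with z is arccos(3/√12) ≈ 30.00°.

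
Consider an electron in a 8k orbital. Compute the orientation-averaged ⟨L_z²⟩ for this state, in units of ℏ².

For 8k, l = 7.
The allowed m_l values are -7, -6, -5, -4, -3, -2, -1, 0, 1, 2, 3, 4, 5, 6, 7.
Average of L_z² over 15 states: 280/15 ℏ² = 18.67 ℏ².

⟨L_z²⟩ = 18.67 ℏ²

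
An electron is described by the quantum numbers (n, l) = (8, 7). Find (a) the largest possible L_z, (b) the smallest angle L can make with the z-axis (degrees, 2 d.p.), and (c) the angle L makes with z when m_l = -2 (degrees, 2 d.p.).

L_z,max = 7ℏ; θ_min ≈ 20.70°; θ(m_l=-2) ≈ 105.50°

L_z,max = lℏ = 7ℏ.
cos θ_min = 7/√56, so θ_min ≈ 20.70°.
For m_l = -2: cos θ = -2/√56, θ ≈ 105.50°.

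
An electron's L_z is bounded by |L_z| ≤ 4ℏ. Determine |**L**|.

Since max m_l = l, l = 4.
|L| = ℏ√(l(l+1)) = 2√5 ℏ.

|L| = 2√5 ℏ ≈ 4.472ℏ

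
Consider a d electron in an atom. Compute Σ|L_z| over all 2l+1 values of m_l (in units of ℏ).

Σ|L_z| = 6 ℏ

For a d orbital, l = 2.
m_l ∈ {-2, -1, 0, 1, 2}.
Σ|m_l| = 2·2(2+1)/2 = 6.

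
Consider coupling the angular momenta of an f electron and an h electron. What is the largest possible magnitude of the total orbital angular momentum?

By the triangle rule, |l₁ − l₂| ≤ L ≤ l₁ + l₂.
L ∈ {2, 3, 4, 5, 6, 7, 8}.
The largest magnitude corresponds to L = 8: |L_tot| = ℏ√(8·9) = 6√2 ℏ.

|L_tot|_max = 6√2 ℏ ≈ 8.485ℏ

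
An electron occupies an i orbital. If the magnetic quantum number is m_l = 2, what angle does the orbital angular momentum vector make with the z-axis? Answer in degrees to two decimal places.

For an i orbital, l = 6.
|L| = √(l(l+1)) ℏ = √42 ℏ.
L_z = m_l ℏ = 2ℏ.
cos θ = L_z/|L| = 2/√42, so θ ≈ 72.02°.

θ ≈ 72.02°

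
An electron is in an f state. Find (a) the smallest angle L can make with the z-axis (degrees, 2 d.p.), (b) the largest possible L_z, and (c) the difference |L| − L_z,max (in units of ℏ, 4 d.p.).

For an f orbital, l = 3.
cos θ_min = 3/√12, so θ_min ≈ 30.00°.
L_z,max = lℏ = 3ℏ.
|L| − L_z,max = (2√3 − 3)ℏ ≈ 0.4641ℏ.

θ_min ≈ 30.00°; L_z,max = 3ℏ; |L|−L_z,max ≈ 0.4641ℏ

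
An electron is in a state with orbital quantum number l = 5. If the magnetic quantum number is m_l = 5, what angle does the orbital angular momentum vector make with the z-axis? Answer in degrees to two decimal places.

θ ≈ 24.09°

|L| = ℏ√(l(l+1)) = √30 ℏ.
L_z = m_l ℏ = 5ℏ.
cos θ = L_z/|L| = 5/√30, so θ ≈ 24.09°.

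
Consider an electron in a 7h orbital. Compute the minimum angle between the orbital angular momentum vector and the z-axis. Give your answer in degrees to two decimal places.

For 7h, l = 5.
|L|² = l(l+1)ℏ² = 30ℏ², so |L| = √30 ℏ.
The smallest angle corresponds to the largest L_z, i.e. m_l = l = 5, giving L_z = 5ℏ.
cos θ_min = 5/√30, so θ_min ≈ 24.09°.

θ_min ≈ 24.09°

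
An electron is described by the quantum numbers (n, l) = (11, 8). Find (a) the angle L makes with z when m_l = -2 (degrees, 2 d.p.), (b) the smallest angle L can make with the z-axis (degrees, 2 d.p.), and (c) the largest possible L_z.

θ(m_l=-2) ≈ 103.63°; θ_min ≈ 19.47°; L_z,max = 8ℏ

For m_l = -2: cos θ = -2/√72, θ ≈ 103.63°.
cos θ_min = 8/√72, so θ_min ≈ 19.47°.
L_z,max = lℏ = 8ℏ.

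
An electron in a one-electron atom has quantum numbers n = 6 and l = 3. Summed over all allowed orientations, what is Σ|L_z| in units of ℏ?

m_l runs from −3 to 3, i.e. {-3, -2, -1, 0, 1, 2, 3}.
Σ|m_l| = 2(1+2+…+3) = 12.

Σ|L_z| = 12 ℏ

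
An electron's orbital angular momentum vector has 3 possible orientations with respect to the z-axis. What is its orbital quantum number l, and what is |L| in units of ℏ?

3 = 2l + 1, so l = (3−1)/2 = 1.
Then |L| = √(l(l+1)) ℏ = √2 ℏ.

l = 1, |L| = √2 ℏ ≈ 1.414ℏ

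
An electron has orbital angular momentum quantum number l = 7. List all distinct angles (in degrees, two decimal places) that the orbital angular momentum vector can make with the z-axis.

θ ∈ {20.70°, 36.70°, 48.08°, 57.69°, 66.37°, 74.50°, 82.32°, 90.00°, 97.68°, 105.50°, 113.63°, 122.31°, 131.92°, 143.30°, 159.30°}

|L| = ℏ√(l(l+1)) = 2√14 ℏ.
cos θ = m_l/√56 for each m_l ∈ {-7, -6, -5, -4, -3, -2, -1, 0, 1, 2, 3, 4, 5, 6, 7}.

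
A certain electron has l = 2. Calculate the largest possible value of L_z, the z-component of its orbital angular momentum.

L_z = m_l ℏ with m_l ∈ {−2, …, 2}; the maximum is m_l = 2.

L_z,max = 2ℏ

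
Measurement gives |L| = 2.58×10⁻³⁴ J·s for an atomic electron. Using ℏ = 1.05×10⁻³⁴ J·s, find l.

|L|/ℏ = (2.58×10⁻³⁴)/(1.05×10⁻³⁴) ≈ 2.457.
l(l+1) ≈ 2.457² ≈ 6.04, so l = 2.

l = 2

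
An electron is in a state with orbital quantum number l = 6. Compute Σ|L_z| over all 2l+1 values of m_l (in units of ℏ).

Σ|L_z| = 42 ℏ

m_l runs from −6 to 6, i.e. {-6, -5, -4, -3, -2, -1, 0, 1, 2, 3, 4, 5, 6}.
Σ|m_l| = l(l+1) = 42.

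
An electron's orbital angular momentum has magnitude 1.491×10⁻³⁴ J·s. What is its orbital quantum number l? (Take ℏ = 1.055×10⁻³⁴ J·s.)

Dividing by ℏ: |L|/ℏ ≈ 1.413.
(|L|/ℏ)² = l(l+1) ≈ 2.00 ⇒ l = 1.

l = 1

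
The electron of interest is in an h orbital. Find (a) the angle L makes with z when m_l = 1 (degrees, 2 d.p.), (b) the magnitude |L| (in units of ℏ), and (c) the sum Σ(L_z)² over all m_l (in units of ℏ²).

θ(m_l=1) ≈ 79.48°; |L| = √30 ℏ ≈ 5.477ℏ; Σ(L_z)² = 110 ℏ²

An h state has l = 5.
For m_l = 1: cos θ = 1/√30, θ ≈ 79.48°.
|L| = ℏ√(5·6) = √30 ℏ ≈ 5.477ℏ.
Σ m_l² = 110, so Σ(L_z)² = 110 ℏ².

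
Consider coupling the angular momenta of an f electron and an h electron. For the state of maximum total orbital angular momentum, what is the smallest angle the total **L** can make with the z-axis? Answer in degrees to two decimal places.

θ_min ≈ 19.47°

L runs from |3 − 5| = 2 to 3 + 5 = 8.
Allowed values: L = 2, 3, 4, 5, 6, 7, 8.
The maximum is L = 8, with |L_tot| = ℏ√(8·9) = 6√2 ℏ.
The minimum angle with z is arccos(8/√72) ≈ 19.47°.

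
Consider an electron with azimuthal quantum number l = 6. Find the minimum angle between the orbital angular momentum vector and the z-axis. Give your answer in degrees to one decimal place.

θ_min ≈ 22.2°

|L|² = l(l+1)ℏ² = 42ℏ², so |L| = √42 ℏ.
The smallest angle corresponds to the largest L_z, i.e. m_l = l = 6, giving L_z = 6ℏ.
cos θ_min = 6/√42, so θ_min ≈ 22.2°.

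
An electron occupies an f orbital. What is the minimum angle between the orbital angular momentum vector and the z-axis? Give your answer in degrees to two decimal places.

θ_min ≈ 30.00°

The letter f corresponds to l = 3.
|L| = √(l(l+1)) ℏ = 2√3 ℏ.
The smallest angle corresponds to the largest L_z, i.e. m_l = l = 3, giving L_z = 3ℏ.
cos θ_min = 3/√12, so θ_min ≈ 30.00°.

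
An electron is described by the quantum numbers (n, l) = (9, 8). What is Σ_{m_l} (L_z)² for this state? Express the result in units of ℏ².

Σ(L_z)² = 408 ℏ²

m_l runs from −8 to 8, i.e. {-8, -7, -6, -5, -4, -3, -2, -1, 0, 1, 2, 3, 4, 5, 6, 7, 8}.
Σ m_l² = 2·(1 + 4 + 9 + 16 + 25 + 36 + 49 + 64) = 408.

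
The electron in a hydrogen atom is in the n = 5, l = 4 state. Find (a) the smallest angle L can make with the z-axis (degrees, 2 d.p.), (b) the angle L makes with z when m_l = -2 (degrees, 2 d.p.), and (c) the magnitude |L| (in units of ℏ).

cos θ_min = 4/√20, so θ_min ≈ 26.57°.
For m_l = -2: cos θ = -2/√20, θ ≈ 116.57°.
|L| = ℏ√(4·5) = 2√5 ℏ ≈ 4.472ℏ.

θ_min ≈ 26.57°; θ(m_l=-2) ≈ 116.57°; |L| = 2√5 ℏ ≈ 4.472ℏ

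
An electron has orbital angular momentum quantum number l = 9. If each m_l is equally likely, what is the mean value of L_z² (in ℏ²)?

m_l ∈ {-9, -8, -7, -6, -5, -4, -3, -2, -1, 0, 1, 2, 3, 4, 5, 6, 7, 8, 9}.
Average of L_z² over 19 states: 570/19 ℏ² = 30 ℏ².

⟨L_z²⟩ = 30 ℏ²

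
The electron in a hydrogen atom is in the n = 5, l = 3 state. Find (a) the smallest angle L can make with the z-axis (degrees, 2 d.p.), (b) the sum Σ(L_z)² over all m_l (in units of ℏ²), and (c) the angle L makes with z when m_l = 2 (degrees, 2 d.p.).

cos θ_min = 3/√12, so θ_min ≈ 30.00°.
Σ m_l² = 28, so Σ(L_z)² = 28 ℏ².
For m_l = 2: cos θ = 2/√12, θ ≈ 54.74°.

θ_min ≈ 30.00°; Σ(L_z)² = 28 ℏ²; θ(m_l=2) ≈ 54.74°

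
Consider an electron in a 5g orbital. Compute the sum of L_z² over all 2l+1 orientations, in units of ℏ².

For 5g, l = 4.
m_l ∈ {-4, -3, -2, -1, 0, 1, 2, 3, 4}.
Σ m_l² = l(l+1)(2l+1)/3 = 4·5·9/3 = 60.

Σ(L_z)² = 60 ℏ²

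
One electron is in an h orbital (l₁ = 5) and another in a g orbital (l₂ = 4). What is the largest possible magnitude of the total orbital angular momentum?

The total orbital quantum number L ranges from |l₁ − l₂| to l₁ + l₂ in integer steps.
L ∈ {1, 2, 3, 4, 5, 6, 7, 8, 9}.
The largest magnitude corresponds to L = 9: |L_tot| = ℏ√(9·10) = 3√10 ℏ.

|L_tot|_max = 3√10 ℏ ≈ 9.487ℏ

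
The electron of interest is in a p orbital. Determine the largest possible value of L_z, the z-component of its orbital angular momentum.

A p state has l = 1.
L_z = m_l ℏ with m_l ∈ {−1, …, 1}; the maximum is m_l = 1.

L_z,max = 1ℏ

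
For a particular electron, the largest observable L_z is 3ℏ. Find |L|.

|L| = 2√3 ℏ ≈ 3.464ℏ

Since max m_l = l, l = 3.
|L| = ℏ√(l(l+1)) = 2√3 ℏ.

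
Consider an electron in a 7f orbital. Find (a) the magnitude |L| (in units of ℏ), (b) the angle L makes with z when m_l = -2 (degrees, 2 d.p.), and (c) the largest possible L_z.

7f means n = 7, l = 3.
|L| = ℏ√(3·4) = 2√3 ℏ ≈ 3.464ℏ.
For m_l = -2: cos θ = -2/√12, θ ≈ 125.26°.
L_z,max = lℏ = 3ℏ.

|L| = 2√3 ℏ ≈ 3.464ℏ; θ(m_l=-2) ≈ 125.26°; L_z,max = 3ℏ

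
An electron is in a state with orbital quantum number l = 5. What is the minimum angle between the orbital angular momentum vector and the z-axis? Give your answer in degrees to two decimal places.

|L| = √(l(l+1)) ℏ = √30 ℏ.
The smallest angle corresponds to the largest L_z, i.e. m_l = l = 5, giving L_z = 5ℏ.
cos θ_min = 5/√30, so θ_min ≈ 24.09°.

θ_min ≈ 24.09°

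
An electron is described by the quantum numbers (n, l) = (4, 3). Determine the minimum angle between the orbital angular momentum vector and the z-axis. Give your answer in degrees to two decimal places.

θ_min ≈ 30.00°

|L| = √(l(l+1)) ℏ = 2√3 ℏ.
The smallest angle corresponds to the largest L_z, i.e. m_l = l = 3, giving L_z = 3ℏ.
cos θ_min = 3/√12, so θ_min ≈ 30.00°.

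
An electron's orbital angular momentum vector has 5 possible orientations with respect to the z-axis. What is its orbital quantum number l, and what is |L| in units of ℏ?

5 = 2l + 1, so l = (5−1)/2 = 2.
Then |L| = √(l(l+1)) ℏ = √6 ℏ.

l = 2, |L| = √6 ℏ ≈ 2.449ℏ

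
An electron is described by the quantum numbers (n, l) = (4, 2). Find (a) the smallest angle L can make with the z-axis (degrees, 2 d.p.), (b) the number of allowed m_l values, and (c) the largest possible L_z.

cos θ_min = 2/√6, so θ_min ≈ 35.26°.
There are 2l+1 = 5 values of m_l.
L_z,max = lℏ = 2ℏ.

θ_min ≈ 35.26°; 5 values; L_z,max = 2ℏ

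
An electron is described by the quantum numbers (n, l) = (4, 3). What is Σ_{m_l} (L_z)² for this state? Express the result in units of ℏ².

Σ(L_z)² = 28 ℏ²

The allowed m_l values are -3, -2, -1, 0, 1, 2, 3.
Summing m² from −3 to 3: Σ m_l² = 28.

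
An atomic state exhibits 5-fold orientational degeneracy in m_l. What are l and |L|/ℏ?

l = 2, |L| = √6 ℏ ≈ 2.449ℏ

Since there are 2l+1 = 5 values of m_l, l = 2.
Then |L| = √(l(l+1)) ℏ = √6 ℏ.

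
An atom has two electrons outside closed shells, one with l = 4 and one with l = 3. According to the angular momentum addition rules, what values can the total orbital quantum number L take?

L = 1, 2, 3, 4, 5, 6, 7

By the triangle rule, |l₁ − l₂| ≤ L ≤ l₁ + l₂.
Allowed values: L = 1, 2, 3, 4, 5, 6, 7.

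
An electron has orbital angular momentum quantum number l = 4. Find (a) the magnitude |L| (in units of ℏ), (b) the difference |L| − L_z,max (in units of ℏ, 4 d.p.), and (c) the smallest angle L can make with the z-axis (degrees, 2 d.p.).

|L| = 2√5 ℏ ≈ 4.472ℏ; |L|−L_z,max ≈ 0.4721ℏ; θ_min ≈ 26.57°

|L| = ℏ√(4·5) = 2√5 ℏ ≈ 4.472ℏ.
|L| − L_z,max = (2√5 − 4)ℏ ≈ 0.4721ℏ.
cos θ_min = 4/√20, so θ_min ≈ 26.57°.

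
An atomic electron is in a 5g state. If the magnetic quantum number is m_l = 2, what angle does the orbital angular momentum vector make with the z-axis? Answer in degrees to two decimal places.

The 5g subshell has l = 4.
|L|² = l(l+1)ℏ² = 20ℏ², so |L| = 2√5 ℏ.
L_z = m_l ℏ = 2ℏ.
cos θ = L_z/|L| = 2/√20, so θ ≈ 63.43°.

θ ≈ 63.43°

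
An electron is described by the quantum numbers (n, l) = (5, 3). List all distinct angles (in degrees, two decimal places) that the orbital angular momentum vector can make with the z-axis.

θ ∈ {30.00°, 54.74°, 73.22°, 90.00°, 106.78°, 125.26°, 150.00°}

|L| = ℏ√(l(l+1)) = 2√3 ℏ.
cos θ = m_l/√12 for each m_l ∈ {-3, -2, -1, 0, 1, 2, 3}.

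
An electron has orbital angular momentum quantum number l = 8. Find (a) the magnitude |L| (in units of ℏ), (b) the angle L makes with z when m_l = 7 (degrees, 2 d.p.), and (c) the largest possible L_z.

|L| = 6√2 ℏ ≈ 8.485ℏ; θ(m_l=7) ≈ 34.42°; L_z,max = 8ℏ

|L| = ℏ√(8·9) = 6√2 ℏ ≈ 8.485ℏ.
For m_l = 7: cos θ = 7/√72, θ ≈ 34.42°.
L_z,max = lℏ = 8ℏ.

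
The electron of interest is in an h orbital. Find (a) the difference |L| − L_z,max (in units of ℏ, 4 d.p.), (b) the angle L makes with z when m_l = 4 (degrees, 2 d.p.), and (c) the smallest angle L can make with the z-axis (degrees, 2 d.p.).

The letter h corresponds to l = 5.
|L| − L_z,max = (√30 − 5)ℏ ≈ 0.4772ℏ.
For m_l = 4: cos θ = 4/√30, θ ≈ 43.09°.
cos θ_min = 5/√30, so θ_min ≈ 24.09°.

|L|−L_z,max ≈ 0.4772ℏ; θ(m_l=4) ≈ 43.09°; θ_min ≈ 24.09°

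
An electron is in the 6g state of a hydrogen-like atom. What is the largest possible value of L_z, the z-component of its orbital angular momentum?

The 6g subshell has l = 4.
L_z = m_l ℏ with m_l ∈ {−4, …, 4}; the maximum is m_l = 4.

L_z,max = 4ℏ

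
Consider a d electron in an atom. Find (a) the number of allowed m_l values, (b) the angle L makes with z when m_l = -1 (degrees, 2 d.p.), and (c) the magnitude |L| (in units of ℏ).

D corresponds to l = 2.
There are 2l+1 = 5 values of m_l.
For m_l = -1: cos θ = -1/√6, θ ≈ 114.09°.
|L| = ℏ√(2·3) = √6 ℏ ≈ 2.449ℏ.

5 values; θ(m_l=-1) ≈ 114.09°; |L| = √6 ℏ ≈ 2.449ℏ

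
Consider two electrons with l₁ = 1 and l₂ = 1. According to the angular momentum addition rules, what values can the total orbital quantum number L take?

By the triangle rule, |l₁ − l₂| ≤ L ≤ l₁ + l₂.
So L can be 0, 1, 2.

L = 0, 1, 2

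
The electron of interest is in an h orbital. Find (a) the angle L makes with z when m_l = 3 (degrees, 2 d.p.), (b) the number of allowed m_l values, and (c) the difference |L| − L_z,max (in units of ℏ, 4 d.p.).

θ(m_l=3) ≈ 56.79°; 11 values; |L|−L_z,max ≈ 0.4772ℏ

For an h orbital, l = 5.
For m_l = 3: cos θ = 3/√30, θ ≈ 56.79°.
There are 2l+1 = 11 values of m_l.
|L| − L_z,max = (√30 − 5)ℏ ≈ 0.4772ℏ.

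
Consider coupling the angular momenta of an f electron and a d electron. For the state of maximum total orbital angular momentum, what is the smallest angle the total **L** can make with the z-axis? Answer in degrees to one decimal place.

θ_min ≈ 24.1°

Angular momentum addition gives L = |l₁ − l₂|, …, l₁ + l₂.
L ∈ {1, 2, 3, 4, 5}.
The maximum is L = 5, with |L_tot| = ℏ√(5·6) = √30 ℏ.
The minimum angle with z is arccos(5/√30) ≈ 24.1°.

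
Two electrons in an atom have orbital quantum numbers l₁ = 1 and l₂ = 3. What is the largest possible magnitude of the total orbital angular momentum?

By the triangle rule, |l₁ − l₂| ≤ L ≤ l₁ + l₂.
So L can be 2, 3, 4.
The largest magnitude corresponds to L = 4: |L_tot| = ℏ√(4·5) = 2√5 ℏ.

|L_tot|_max = 2√5 ℏ ≈ 4.472ℏ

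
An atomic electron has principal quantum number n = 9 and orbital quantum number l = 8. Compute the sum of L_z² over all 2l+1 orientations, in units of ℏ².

Σ(L_z)² = 408 ℏ²

m_l runs from −8 to 8, i.e. {-8, -7, -6, -5, -4, -3, -2, -1, 0, 1, 2, 3, 4, 5, 6, 7, 8}.
Σ m_l² = 2·(1 + 4 + 9 + 16 + 25 + 36 + 49 + 64) = 408.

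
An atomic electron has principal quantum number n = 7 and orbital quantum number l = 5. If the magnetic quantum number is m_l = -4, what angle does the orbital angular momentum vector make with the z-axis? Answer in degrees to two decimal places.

|L| = ℏ√(l(l+1)) = √30 ℏ.
L_z = m_l ℏ = −4ℏ.
cos θ = L_z/|L| = -4/√30, so θ ≈ 136.91°.

θ ≈ 136.91°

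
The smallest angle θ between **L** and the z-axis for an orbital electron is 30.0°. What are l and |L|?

l = 3, |L| = 2√3 ℏ ≈ 3.464ℏ

cos²θ_min = l/(l+1) = 0.7500.
Thus l = 0.7500/(1 − 0.7500) ≈ 3.
Then |L| = ℏ√(3·4) = 2√3 ℏ.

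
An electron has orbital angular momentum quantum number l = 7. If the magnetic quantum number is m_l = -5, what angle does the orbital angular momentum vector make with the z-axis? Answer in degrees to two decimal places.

θ ≈ 131.92°

|L| = √(l(l+1)) ℏ = 2√14 ℏ.
L_z = m_l ℏ = −5ℏ.
cos θ = L_z/|L| = -5/√56, so θ ≈ 131.92°.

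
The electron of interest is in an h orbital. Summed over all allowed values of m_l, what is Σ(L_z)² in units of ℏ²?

An h state has l = 5.
m_l ∈ {-5, -4, -3, -2, -1, 0, 1, 2, 3, 4, 5}.
Σ m_l² = l(l+1)(2l+1)/3 = 5·6·11/3 = 110.

Σ(L_z)² = 110 ℏ²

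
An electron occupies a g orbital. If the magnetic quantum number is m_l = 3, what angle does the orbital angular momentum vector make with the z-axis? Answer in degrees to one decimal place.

θ ≈ 47.9°

For a g orbital, l = 4.
|L|² = l(l+1)ℏ² = 20ℏ², so |L| = 2√5 ℏ.
L_z = m_l ℏ = 3ℏ.
cos θ = L_z/|L| = 3/√20, so θ ≈ 47.9°.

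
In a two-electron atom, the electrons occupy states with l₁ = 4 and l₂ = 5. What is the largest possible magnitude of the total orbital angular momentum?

|L_tot|_max = 3√10 ℏ ≈ 9.487ℏ

By the triangle rule, |l₁ − l₂| ≤ L ≤ l₁ + l₂.
So L can be 1, 2, 3, 4, 5, 6, 7, 8, 9.
The largest magnitude corresponds to L = 9: |L_tot| = ℏ√(9·10) = 3√10 ℏ.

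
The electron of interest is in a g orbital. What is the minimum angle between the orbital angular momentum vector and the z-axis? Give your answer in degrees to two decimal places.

θ_min ≈ 26.57°

A g state has l = 4.
|L| = √(l(l+1)) ℏ = 2√5 ℏ.
The smallest angle corresponds to the largest L_z, i.e. m_l = l = 4, giving L_z = 4ℏ.
cos θ_min = 4/√20, so θ_min ≈ 26.57°.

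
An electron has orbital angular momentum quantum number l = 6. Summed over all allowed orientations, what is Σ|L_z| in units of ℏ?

Σ|L_z| = 42 ℏ

m_l runs from −6 to 6, i.e. {-6, -5, -4, -3, -2, -1, 0, 1, 2, 3, 4, 5, 6}.
Σ|m_l| = 2(1+2+…+6) = 42.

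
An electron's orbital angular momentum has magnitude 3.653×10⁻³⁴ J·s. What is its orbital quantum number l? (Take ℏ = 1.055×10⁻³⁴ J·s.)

l = 3

Dividing by ℏ: |L|/ℏ ≈ 3.463.
Set l(l+1) = 11.99; the integer solution is l = 3.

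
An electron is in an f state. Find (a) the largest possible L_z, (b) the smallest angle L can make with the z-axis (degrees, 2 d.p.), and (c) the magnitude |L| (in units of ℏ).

L_z,max = 3ℏ; θ_min ≈ 30.00°; |L| = 2√3 ℏ ≈ 3.464ℏ

F corresponds to l = 3.
L_z,max = lℏ = 3ℏ.
cos θ_min = 3/√12, so θ_min ≈ 30.00°.
|L| = ℏ√(3·4) = 2√3 ℏ ≈ 3.464ℏ.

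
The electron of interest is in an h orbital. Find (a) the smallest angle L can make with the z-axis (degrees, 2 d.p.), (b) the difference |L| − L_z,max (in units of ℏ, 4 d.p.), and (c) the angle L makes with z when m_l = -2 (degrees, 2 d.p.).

θ_min ≈ 24.09°; |L|−L_z,max ≈ 0.4772ℏ; θ(m_l=-2) ≈ 111.42°

An h state has l = 5.
cos θ_min = 5/√30, so θ_min ≈ 24.09°.
|L| − L_z,max = (√30 − 5)ℏ ≈ 0.4772ℏ.
For m_l = -2: cos θ = -2/√30, θ ≈ 111.42°.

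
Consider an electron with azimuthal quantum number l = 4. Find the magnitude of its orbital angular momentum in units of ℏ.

|L| = ℏ√(l(l+1)) = ℏ√(4·5) = 2√5 ℏ

|L| = 2√5 ℏ ≈ 4.472ℏ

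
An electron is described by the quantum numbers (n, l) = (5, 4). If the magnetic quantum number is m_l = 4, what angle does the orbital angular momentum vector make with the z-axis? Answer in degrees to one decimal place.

θ ≈ 26.6°

|L| = √(l(l+1)) ℏ = 2√5 ℏ.
L_z = m_l ℏ = 4ℏ.
cos θ = L_z/|L| = 4/√20, so θ ≈ 26.6°.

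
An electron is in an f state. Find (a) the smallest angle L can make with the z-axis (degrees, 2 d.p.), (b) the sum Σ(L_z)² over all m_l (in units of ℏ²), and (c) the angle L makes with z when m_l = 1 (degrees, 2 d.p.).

For an f orbital, l = 3.
cos θ_min = 3/√12, so θ_min ≈ 30.00°.
Σ m_l² = 28, so Σ(L_z)² = 28 ℏ².
For m_l = 1: cos θ = 1/√12, θ ≈ 73.22°.

θ_min ≈ 30.00°; Σ(L_z)² = 28 ℏ²; θ(m_l=1) ≈ 73.22°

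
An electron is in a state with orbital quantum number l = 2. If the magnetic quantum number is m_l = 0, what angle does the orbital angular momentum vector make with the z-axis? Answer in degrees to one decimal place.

|L| = √(l(l+1)) ℏ = √6 ℏ.
L_z = m_l ℏ = 0ℏ.
cos θ = L_z/|L| = 0/√6, so θ ≈ 90.0°.

θ ≈ 90.0°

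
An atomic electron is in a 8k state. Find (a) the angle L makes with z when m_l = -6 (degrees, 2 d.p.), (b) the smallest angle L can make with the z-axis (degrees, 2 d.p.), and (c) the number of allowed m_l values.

θ(m_l=-6) ≈ 143.30°; θ_min ≈ 20.70°; 15 values

8k means n = 8, l = 7.
For m_l = -6: cos θ = -6/√56, θ ≈ 143.30°.
cos θ_min = 7/√56, so θ_min ≈ 20.70°.
There are 2l+1 = 15 values of m_l.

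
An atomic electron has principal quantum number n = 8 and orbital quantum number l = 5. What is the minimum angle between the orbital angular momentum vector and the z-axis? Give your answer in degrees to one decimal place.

|L| = √(l(l+1)) ℏ = √30 ℏ.
The smallest angle corresponds to the largest L_z, i.e. m_l = l = 5, giving L_z = 5ℏ.
cos θ_min = 5/√30, so θ_min ≈ 24.1°.

θ_min ≈ 24.1°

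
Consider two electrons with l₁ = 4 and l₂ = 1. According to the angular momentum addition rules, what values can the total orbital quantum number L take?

L runs from |4 − 1| = 3 to 4 + 1 = 5.
L ∈ {3, 4, 5}.

L = 3, 4, 5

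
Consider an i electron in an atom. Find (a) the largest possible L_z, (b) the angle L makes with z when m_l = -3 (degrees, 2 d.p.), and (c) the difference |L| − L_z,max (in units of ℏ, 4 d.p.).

The letter i corresponds to l = 6.
L_z,max = lℏ = 6ℏ.
For m_l = -3: cos θ = -3/√42, θ ≈ 117.58°.
|L| − L_z,max = (√42 − 6)ℏ ≈ 0.4807ℏ.

L_z,max = 6ℏ; θ(m_l=-3) ≈ 117.58°; |L|−L_z,max ≈ 0.4807ℏ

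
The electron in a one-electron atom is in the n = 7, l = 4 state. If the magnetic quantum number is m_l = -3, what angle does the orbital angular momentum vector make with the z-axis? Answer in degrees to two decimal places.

θ ≈ 132.13°

|L|² = l(l+1)ℏ² = 20ℏ², so |L| = 2√5 ℏ.
L_z = m_l ℏ = −3ℏ.
cos θ = L_z/|L| = -3/√20, so θ ≈ 132.13°.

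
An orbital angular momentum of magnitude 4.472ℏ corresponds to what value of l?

l = 4

Since |L|² = l(l+1)ℏ², l(l+1) = 20.
l² + l − 20 = 0 ⇒ l = 4.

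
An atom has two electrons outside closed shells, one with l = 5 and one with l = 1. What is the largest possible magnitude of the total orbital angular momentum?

|L_tot|_max = √42 ℏ ≈ 6.481ℏ

By the triangle rule, |l₁ − l₂| ≤ L ≤ l₁ + l₂.
L ∈ {4, 5, 6}.
The largest magnitude corresponds to L = 6: |L_tot| = ℏ√(6·7) = √42 ℏ.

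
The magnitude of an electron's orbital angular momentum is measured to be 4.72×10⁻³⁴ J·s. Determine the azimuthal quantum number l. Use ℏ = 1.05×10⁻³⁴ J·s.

l = 4

Dividing by ℏ: |L|/ℏ ≈ 4.495.
(|L|/ℏ)² = l(l+1) ≈ 20.21 ⇒ l = 4.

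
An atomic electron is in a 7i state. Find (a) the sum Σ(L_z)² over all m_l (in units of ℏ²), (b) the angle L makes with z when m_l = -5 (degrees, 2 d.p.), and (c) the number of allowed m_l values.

The 7i subshell has l = 6.
Σ m_l² = 182, so Σ(L_z)² = 182 ℏ².
For m_l = -5: cos θ = -5/√42, θ ≈ 140.49°.
There are 2l+1 = 13 values of m_l.

Σ(L_z)² = 182 ℏ²; θ(m_l=-5) ≈ 140.49°; 13 values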